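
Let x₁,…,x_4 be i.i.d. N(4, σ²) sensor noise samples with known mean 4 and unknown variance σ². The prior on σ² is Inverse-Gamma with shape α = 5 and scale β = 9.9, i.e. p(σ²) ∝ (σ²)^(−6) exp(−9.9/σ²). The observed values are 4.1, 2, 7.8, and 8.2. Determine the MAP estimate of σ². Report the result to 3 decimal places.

Sum of squared deviations about the known mean: SS = (4.1−4)² + (2−4)² + (7.8−4)² + (8.2−4)² = 36.09.
The Normal likelihood contributes (σ²)^(−n/2) exp(−SS/(2σ²)), so the posterior is Inverse-Gamma(α + n/2, β + SS/2) = Inverse-Gamma(7, 27.945).
The mode of Inverse-Gamma(a, b) is b/(a+1) = 27.945/8 ≈ 3.493.

σ̂²_MAP = 3.493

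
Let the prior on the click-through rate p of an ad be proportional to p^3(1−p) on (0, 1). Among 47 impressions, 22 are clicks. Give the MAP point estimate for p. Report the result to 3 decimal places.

p̂_MAP = 0.490

The prior density ∝ p^3(1−p)^1 is the kernel of Beta(4, 2).
Data: 22 successes in 47 trials. The binomial likelihood contributes p^22(1−p)^25, so the posterior is Beta(4+22, 2+25) = Beta(26, 27).
For Beta(a, b) with a, b > 1 the mode is (a−1)/(a+b−2) = 25/51 ≈ 0.490.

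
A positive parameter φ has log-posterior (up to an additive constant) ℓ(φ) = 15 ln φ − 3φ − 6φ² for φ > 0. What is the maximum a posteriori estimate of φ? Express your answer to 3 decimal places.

ℓ'(φ) = 15/φ − 3 − 12φ. Setting this to zero and multiplying by φ: 12φ² + 3φ − 15 = 0.
φ = (−3 + √(3² + 4·12·15)) / (2·12) = (−3 + √729) / 24 = (−3 + 27)/24 = 1.
ℓ''(φ) = −15/φ² − 12 < 0, confirming a maximum.

φ̂_MAP = 1.000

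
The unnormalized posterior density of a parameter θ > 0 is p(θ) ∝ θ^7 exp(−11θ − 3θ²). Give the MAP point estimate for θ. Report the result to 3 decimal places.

θ̂_MAP = 0.500

ℓ'(θ) = 7/θ − 11 − 6θ. Setting this to zero and multiplying by θ: 6θ² + 11θ − 7 = 0.
θ = (−11 + √(11² + 4·6·7)) / (2·6) = (−11 + √289) / 12 = (−11 + 17)/12 = 1/2.
ℓ''(θ) = −7/θ² − 6 < 0, confirming a maximum.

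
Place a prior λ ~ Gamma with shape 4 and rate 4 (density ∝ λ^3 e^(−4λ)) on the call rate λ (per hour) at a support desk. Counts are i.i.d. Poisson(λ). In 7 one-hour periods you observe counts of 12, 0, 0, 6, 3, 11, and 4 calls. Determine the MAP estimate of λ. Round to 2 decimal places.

λ̂_MAP = 3.55

Σxᵢ = 12+0+0+6+3+11+4 = 36, with n = 7.
Posterior ∝ λ^3e^(−4λ) · λ^36e^(−7λ) = λ^39e^(−11λ), i.e. Gamma(shape=40, rate=11).
The mode of a Gamma(a, b) with a ≥ 1 (shape–rate) is (a−1)/b = 39/11 ≈ 3.55.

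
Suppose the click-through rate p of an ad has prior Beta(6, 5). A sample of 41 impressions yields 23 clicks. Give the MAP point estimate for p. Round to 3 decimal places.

Prior: Beta(6, 5).
Data: 23 successes in 41 trials. The binomial likelihood contributes p^23(1−p)^18, so the posterior is Beta(6+23, 5+18) = Beta(29, 23).
For Beta(a, b) with a, b > 1 the mode is (a−1)/(a+b−2) = 28/50 ≈ 0.560.

p̂_MAP = 0.560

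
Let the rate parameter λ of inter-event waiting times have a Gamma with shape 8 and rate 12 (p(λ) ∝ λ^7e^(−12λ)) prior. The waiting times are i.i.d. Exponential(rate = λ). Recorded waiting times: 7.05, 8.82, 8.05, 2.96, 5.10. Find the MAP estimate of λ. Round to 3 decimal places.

The Exponential(rate=λ) likelihood is ∝ λ^n e^(−λΣtᵢ). Here n = 5 and Σtᵢ = 7.05 + 8.82 + 8.05 + 2.96 + 5.10 = 31.98.
Posterior ∝ λ^7e^(−12λ) · λ^5e^(−31.98λ) = λ^12e^(−43.98λ), i.e. Gamma(13, 43.98).
Mode = (a−1)/b = 12/43.98 ≈ 0.273.

λ̂_MAP = 0.273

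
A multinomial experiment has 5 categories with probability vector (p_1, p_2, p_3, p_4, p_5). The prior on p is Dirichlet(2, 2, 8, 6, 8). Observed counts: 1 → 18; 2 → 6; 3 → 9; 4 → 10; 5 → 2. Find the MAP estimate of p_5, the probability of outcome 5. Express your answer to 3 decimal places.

MAP estimate: 0.136

The posterior is Dirichlet(αᵢ + nᵢ) = Dirichlet(20, 8, 17, 16, 10).
For a Dirichlet(a₁,…,a_K) with all aᵢ > 1, the mode has j-th component (aⱼ − 1)/(Σaᵢ − K).
Here Σaᵢ = 71 and K = 5, so p_5 = (10 − 1)/(71 − 5) = 9/66 ≈ 0.136.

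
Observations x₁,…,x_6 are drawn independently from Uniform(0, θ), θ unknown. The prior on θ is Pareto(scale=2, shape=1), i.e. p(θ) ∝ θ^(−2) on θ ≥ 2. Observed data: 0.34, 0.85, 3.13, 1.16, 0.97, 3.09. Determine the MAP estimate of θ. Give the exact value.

The Uniform(0, θ) likelihood is θ^(−n) for θ ≥ max(xᵢ), zero otherwise. Here max(xᵢ) = 3.13.
Posterior ∝ θ^(−2) · θ^(−6) = θ^(−8) on θ ≥ max(2, 3.13) = 3.13.
This density is strictly decreasing in θ, so the posterior mode lies at the lower boundary of the support.

θ̂_MAP = 3.13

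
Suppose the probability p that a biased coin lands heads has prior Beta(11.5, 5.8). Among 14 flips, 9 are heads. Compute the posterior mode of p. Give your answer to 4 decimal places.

p̂_MAP = 0.6655

Prior: Beta(11.5, 5.8).
Data: 9 successes in 14 trials. The binomial likelihood contributes p^9(1−p)^5, so the posterior is Beta(11.5+9, 5.8+5) = Beta(20.5, 10.8).
For Beta(a, b) with a, b > 1 the mode is (a−1)/(a+b−2) = 19.5/29.3 ≈ 0.6655.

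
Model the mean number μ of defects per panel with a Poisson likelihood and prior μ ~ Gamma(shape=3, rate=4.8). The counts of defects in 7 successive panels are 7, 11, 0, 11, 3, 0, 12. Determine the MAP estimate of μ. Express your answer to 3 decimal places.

μ̂_MAP = 3.898

Σxᵢ = 7+11+0+11+3+0+12 = 44, with n = 7.
Posterior ∝ μ^2e^(−4.8μ) · μ^44e^(−7μ) = μ^46e^(−11.8μ), i.e. Gamma(shape=47, rate=11.8).
The mode of a Gamma(a, b) with a ≥ 1 (shape–rate) is (a−1)/b = 46/11.8 ≈ 3.898.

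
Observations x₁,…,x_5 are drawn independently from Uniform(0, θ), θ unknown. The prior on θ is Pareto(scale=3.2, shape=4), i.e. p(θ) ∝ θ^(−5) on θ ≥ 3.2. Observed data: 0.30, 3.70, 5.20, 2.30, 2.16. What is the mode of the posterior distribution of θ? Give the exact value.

θ̂_MAP = 5.20

The Uniform(0, θ) likelihood is θ^(−n) for θ ≥ max(xᵢ), zero otherwise. Here max(xᵢ) = 5.20.
Posterior ∝ θ^(−5) · θ^(−5) = θ^(−10) on θ ≥ max(3.2, 5.20) = 5.20.
This density is strictly decreasing in θ, so the posterior mode lies at the lower boundary of the support.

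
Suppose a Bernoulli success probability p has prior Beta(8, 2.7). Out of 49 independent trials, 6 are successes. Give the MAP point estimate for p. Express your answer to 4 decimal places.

Prior: Beta(8, 2.7).
Data: 6 successes in 49 trials. The binomial likelihood contributes p^6(1−p)^43, so the posterior is Beta(8+6, 2.7+43) = Beta(14, 45.7).
For Beta(a, b) with a, b > 1 the mode is (a−1)/(a+b−2) = 13/57.7 ≈ 0.2253.

p̂_MAP = 0.2253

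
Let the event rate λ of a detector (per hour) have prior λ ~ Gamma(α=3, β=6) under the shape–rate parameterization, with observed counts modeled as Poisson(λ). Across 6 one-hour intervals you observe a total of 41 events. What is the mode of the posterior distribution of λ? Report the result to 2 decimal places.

Σxᵢ = 41, n = 6.
Posterior ∝ λ^2e^(−6λ) · λ^41e^(−6λ) = λ^43e^(−12λ), i.e. Gamma(shape=44, rate=12).
The mode of a Gamma(a, b) with a ≥ 1 (shape–rate) is (a−1)/b = 43/12 ≈ 3.58.

λ̂_MAP = 3.58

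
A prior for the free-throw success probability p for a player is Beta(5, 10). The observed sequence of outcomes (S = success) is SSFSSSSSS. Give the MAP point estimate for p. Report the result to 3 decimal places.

p̂_MAP = 0.545

Prior: Beta(5, 10).
Data: 8 successes in 9 trials (from the sequence). The binomial likelihood contributes p^8(1−p)^1, so the posterior is Beta(5+8, 10+1) = Beta(13, 11).
For Beta(a, b) with a, b > 1 the mode is (a−1)/(a+b−2) = 12/22 ≈ 0.545.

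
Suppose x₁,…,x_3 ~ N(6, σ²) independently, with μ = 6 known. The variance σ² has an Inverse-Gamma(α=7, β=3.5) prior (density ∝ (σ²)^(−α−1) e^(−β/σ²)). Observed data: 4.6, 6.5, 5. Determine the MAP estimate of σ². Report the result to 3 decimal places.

σ̂²_MAP = 0.537

Sum of squared deviations about the known mean: SS = (4.6−6)² + (6.5−6)² + (5−6)² = 3.21.
The Normal likelihood contributes (σ²)^(−n/2) exp(−SS/(2σ²)), so the posterior is Inverse-Gamma(α + n/2, β + SS/2) = Inverse-Gamma(8.5, 5.105).
The mode of Inverse-Gamma(a, b) is b/(a+1) = 5.105/9.5 ≈ 0.537.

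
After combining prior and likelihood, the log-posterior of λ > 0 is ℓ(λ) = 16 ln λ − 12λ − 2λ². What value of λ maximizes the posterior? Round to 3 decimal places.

ℓ'(λ) = 16/λ − 12 − 4λ. Setting this to zero and multiplying by λ: 4λ² + 12λ − 16 = 0.
λ = (−12 + √(12² + 4·4·16)) / (2·4) = (−12 + √400) / 8 = (−12 + 20)/8 = 1.
ℓ''(λ) = −16/λ² − 4 < 0, confirming a maximum.

λ̂_MAP = 1.000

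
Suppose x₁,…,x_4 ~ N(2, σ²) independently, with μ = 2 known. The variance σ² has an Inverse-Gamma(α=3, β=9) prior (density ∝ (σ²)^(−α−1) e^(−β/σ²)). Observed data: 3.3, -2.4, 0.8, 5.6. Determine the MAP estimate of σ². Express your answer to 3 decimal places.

σ̂²_MAP = 4.454

Sum of squared deviations about the known mean: SS = (3.3−2)² + (-2.4−2)² + (0.8−2)² + (5.6−2)² = 35.45.
The Normal likelihood contributes (σ²)^(−n/2) exp(−SS/(2σ²)), so the posterior is Inverse-Gamma(α + n/2, β + SS/2) = Inverse-Gamma(5, 26.725).
The mode of Inverse-Gamma(a, b) is b/(a+1) = 26.725/6 ≈ 4.454.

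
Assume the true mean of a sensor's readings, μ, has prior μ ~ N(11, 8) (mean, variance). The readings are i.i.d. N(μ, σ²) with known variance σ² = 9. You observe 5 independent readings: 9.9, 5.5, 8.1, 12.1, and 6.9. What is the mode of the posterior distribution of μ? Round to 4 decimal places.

n = 5; x̄ = (9.9 + 5.5 + 8.1 + 12.1 + 6.9)/5 = 42.5/5 = 8.5.
For a Normal prior and Normal likelihood with known variance, the posterior is Normal; its mode equals its mean, the precision-weighted average.
Prior precision 1/σ₀² = 1/8 = 0.125; data precision n/σ² = 5/9.
μ̂ = (0.125·11 + (5/9)·8.5) / (0.125 + 5/9) = (439/72)/(49/72) = 439/49 ≈ 8.9592.

μ̂_MAP = 8.9592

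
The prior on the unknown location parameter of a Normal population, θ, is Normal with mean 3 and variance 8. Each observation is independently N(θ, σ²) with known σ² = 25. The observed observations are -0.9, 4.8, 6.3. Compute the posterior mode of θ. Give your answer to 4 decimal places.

n = 3; x̄ = ((-0.9) + 4.8 + 6.3)/3 = 10.2/3 = 3.4.
For a Normal prior and Normal likelihood with known variance, the posterior is Normal; its mode equals its mean, the precision-weighted average.
Prior precision 1/σ₀² = 1/8 = 0.125; data precision n/σ² = 3/25 = 0.12.
θ̂ = (0.125·3 + 0.12·3.4) / (0.125 + 0.12) = 0.783/0.245 = 783/245 ≈ 3.1959.

θ̂_MAP = 3.1959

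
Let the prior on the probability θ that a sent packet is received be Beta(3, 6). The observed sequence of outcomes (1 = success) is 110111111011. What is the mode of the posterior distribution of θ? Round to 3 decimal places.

Prior: Beta(3, 6).
Data: 10 successes in 12 trials (from the sequence). The binomial likelihood contributes θ^10(1−θ)^2, so the posterior is Beta(3+10, 6+2) = Beta(13, 8).
For Beta(a, b) with a, b > 1 the mode is (a−1)/(a+b−2) = 12/19 ≈ 0.632.

θ̂_MAP = 0.632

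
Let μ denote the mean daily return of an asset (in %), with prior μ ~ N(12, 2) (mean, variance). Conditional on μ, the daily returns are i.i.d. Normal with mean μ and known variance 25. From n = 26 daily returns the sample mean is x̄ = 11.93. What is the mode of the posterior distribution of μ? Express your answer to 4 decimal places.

n = 26, x̄ = 11.93.
For a Normal prior and Normal likelihood with known variance, the posterior is Normal; its mode equals its mean, the precision-weighted average.
Prior precision 1/σ₀² = 1/2 = 0.5; data precision n/σ² = 26/25 = 1.04.
μ̂ = (0.5·12 + 1.04·11.93) / (0.5 + 1.04) = 18.4072/1.54 = 3287/275 ≈ 11.9527.

μ̂_MAP = 11.9527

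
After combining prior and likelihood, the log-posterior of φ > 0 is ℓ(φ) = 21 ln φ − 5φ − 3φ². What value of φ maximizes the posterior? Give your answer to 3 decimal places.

ℓ'(φ) = 21/φ − 5 − 6φ. Setting this to zero and multiplying by φ: 6φ² + 5φ − 21 = 0.
φ = (−5 + √(5² + 4·6·21)) / (2·6) = (−5 + √529) / 12 = (−5 + 23)/12 = 3/2.
ℓ''(φ) = −21/φ² − 6 < 0, confirming a maximum.

φ̂_MAP = 1.500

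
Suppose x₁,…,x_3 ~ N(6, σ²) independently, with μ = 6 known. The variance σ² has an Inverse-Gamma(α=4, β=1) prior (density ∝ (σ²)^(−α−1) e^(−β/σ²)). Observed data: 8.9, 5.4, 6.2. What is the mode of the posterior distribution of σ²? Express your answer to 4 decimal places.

σ̂²_MAP = 0.8315

Sum of squared deviations about the known mean: SS = (8.9−6)² + (5.4−6)² + (6.2−6)² = 8.81.
The Normal likelihood contributes (σ²)^(−n/2) exp(−SS/(2σ²)), so the posterior is Inverse-Gamma(α + n/2, β + SS/2) = Inverse-Gamma(5.5, 5.405).
The mode of Inverse-Gamma(a, b) is b/(a+1) = 5.405/6.5 ≈ 0.8315.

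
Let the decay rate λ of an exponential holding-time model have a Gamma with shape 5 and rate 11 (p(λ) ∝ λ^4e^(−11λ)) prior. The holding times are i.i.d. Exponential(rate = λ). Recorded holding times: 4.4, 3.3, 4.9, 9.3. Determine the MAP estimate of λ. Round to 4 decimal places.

The Exponential(rate=λ) likelihood is ∝ λ^n e^(−λΣtᵢ). Here n = 4 and Σtᵢ = 4.4 + 3.3 + 4.9 + 9.3 = 21.9.
Posterior ∝ λ^4e^(−11λ) · λ^4e^(−21.9λ) = λ^8e^(−32.9λ), i.e. Gamma(9, 32.9).
Mode = (a−1)/b = 8/32.9 ≈ 0.2432.

λ̂_MAP = 0.2432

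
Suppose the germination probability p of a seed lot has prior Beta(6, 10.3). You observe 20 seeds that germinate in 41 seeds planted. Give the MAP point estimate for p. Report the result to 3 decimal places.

Prior: Beta(6, 10.3).
Data: 20 successes in 41 trials. The binomial likelihood contributes p^20(1−p)^21, so the posterior is Beta(6+20, 10.3+21) = Beta(26, 31.3).
For Beta(a, b) with a, b > 1 the mode is (a−1)/(a+b−2) = 25/55.3 ≈ 0.452.

p̂_MAP = 0.452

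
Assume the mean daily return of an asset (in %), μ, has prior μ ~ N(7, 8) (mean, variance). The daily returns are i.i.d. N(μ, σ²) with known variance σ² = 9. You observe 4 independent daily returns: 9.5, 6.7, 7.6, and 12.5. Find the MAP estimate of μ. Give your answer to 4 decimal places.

μ̂_MAP = 8.6195

n = 4; x̄ = (9.5 + 6.7 + 7.6 + 12.5)/4 = 36.3/4 = 9.075.
For a Normal prior and Normal likelihood with known variance, the posterior is Normal; its mode equals its mean, the precision-weighted average.
Prior precision 1/σ₀² = 1/8 = 0.125; data precision n/σ² = 4/9.
μ̂ = (0.125·7 + (4/9)·9.075) / (0.125 + 4/9) = (589/120)/(41/72) = 1767/205 ≈ 8.6195.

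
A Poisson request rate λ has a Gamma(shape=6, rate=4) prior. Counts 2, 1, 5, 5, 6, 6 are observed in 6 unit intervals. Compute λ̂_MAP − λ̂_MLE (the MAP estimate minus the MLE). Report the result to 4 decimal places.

MAP − MLE = -1.1667

Σxᵢ = 25. Posterior is Gamma(31, 10); MAP = (31−1)/10 = 30/10 ≈ 3.00000.
MLE = x̄ = 25/6 ≈ 4.16667.
Difference = 30/10 − 25/6 = -7/6 ≈ -1.1667.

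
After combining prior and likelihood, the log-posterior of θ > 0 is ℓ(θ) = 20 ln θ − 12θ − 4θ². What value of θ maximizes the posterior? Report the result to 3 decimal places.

ℓ'(θ) = 20/θ − 12 − 8θ. Setting this to zero and multiplying by θ: 8θ² + 12θ − 20 = 0.
θ = (−12 + √(12² + 4·8·20)) / (2·8) = (−12 + √784) / 16 = (−12 + 28)/16 = 1.
ℓ''(θ) = −20/θ² − 8 < 0, confirming a maximum.

θ̂_MAP = 1.000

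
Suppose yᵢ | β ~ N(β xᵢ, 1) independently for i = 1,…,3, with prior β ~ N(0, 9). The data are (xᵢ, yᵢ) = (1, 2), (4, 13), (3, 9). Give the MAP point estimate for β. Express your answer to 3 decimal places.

β̂_MAP = 3.102

log p(β | y) = −Σ(yᵢ − βxᵢ)²/(2·1) − β²/(2·9) + const.
Setting the derivative to zero: Σxᵢ(yᵢ − βxᵢ)/1 − β/9 = 0, so β = Σxᵢyᵢ / (Σxᵢ² + σ²/τ²).
Σxᵢyᵢ = 1·2 + 4·13 + 3·9 = 81; Σxᵢ² = 26; σ²/τ² = 1/9.
β̂_MAP = 81 / (26 + 1/9) = 81/(235/9) = 729/235 ≈ 3.102.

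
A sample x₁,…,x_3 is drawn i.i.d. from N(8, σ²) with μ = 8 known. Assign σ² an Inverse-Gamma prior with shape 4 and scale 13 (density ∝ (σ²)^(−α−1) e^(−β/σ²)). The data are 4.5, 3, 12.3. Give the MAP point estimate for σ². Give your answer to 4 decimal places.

σ̂²_MAP = 6.2877

Sum of squared deviations about the known mean: SS = (4.5−8)² + (3−8)² + (12.3−8)² = 55.74.
The Normal likelihood contributes (σ²)^(−n/2) exp(−SS/(2σ²)), so the posterior is Inverse-Gamma(α + n/2, β + SS/2) = Inverse-Gamma(5.5, 40.87).
The mode of Inverse-Gamma(a, b) is b/(a+1) = 40.87/6.5 ≈ 6.2877.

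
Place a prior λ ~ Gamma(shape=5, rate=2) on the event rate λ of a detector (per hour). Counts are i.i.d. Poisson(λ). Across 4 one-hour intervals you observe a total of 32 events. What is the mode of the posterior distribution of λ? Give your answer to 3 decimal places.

Σxᵢ = 32, n = 4.
Posterior ∝ λ^4e^(−2λ) · λ^32e^(−4λ) = λ^36e^(−6λ), i.e. Gamma(shape=37, rate=6).
The mode of a Gamma(a, b) with a ≥ 1 (shape–rate) is (a−1)/b = 36/6 ≈ 6.000.

λ̂_MAP = 6.000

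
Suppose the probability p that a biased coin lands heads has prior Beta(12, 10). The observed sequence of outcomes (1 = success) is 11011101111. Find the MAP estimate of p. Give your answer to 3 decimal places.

p̂_MAP = 0.645

Prior: Beta(12, 10).
Data: 9 successes in 11 trials (from the sequence). The binomial likelihood contributes p^9(1−p)^2, so the posterior is Beta(12+9, 10+2) = Beta(21, 12).
For Beta(a, b) with a, b > 1 the mode is (a−1)/(a+b−2) = 20/31 ≈ 0.645.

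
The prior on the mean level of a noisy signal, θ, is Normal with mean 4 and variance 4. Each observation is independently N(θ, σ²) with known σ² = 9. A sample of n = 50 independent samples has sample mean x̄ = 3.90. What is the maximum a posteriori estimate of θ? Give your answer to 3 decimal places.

n = 50, x̄ = 3.90.
For a Normal prior and Normal likelihood with known variance, the posterior is Normal; its mode equals its mean, the precision-weighted average.
Prior precision 1/σ₀² = 1/4 = 0.25; data precision n/σ² = 50/9.
θ̂ = (0.25·4 + (50/9)·3.9) / (0.25 + 50/9) = (68/3)/(209/36) = 816/209 ≈ 3.904.

θ̂_MAP = 3.904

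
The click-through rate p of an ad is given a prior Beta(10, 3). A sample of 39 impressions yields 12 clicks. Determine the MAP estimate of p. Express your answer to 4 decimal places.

Prior: Beta(10, 3).
Data: 12 successes in 39 trials. The binomial likelihood contributes p^12(1−p)^27, so the posterior is Beta(10+12, 3+27) = Beta(22, 30).
For Beta(a, b) with a, b > 1 the mode is (a−1)/(a+b−2) = 21/50 ≈ 0.4200.

p̂_MAP = 0.4200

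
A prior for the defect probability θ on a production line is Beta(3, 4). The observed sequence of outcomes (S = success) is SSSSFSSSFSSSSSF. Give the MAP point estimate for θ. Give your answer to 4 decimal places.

θ̂_MAP = 0.7000

Prior: Beta(3, 4).
Data: 12 successes in 15 trials (from the sequence). The binomial likelihood contributes θ^12(1−θ)^3, so the posterior is Beta(3+12, 4+3) = Beta(15, 7).
For Beta(a, b) with a, b > 1 the mode is (a−1)/(a+b−2) = 14/20 ≈ 0.7000.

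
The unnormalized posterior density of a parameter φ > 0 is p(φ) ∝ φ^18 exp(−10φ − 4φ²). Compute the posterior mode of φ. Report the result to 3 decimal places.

ℓ'(φ) = 18/φ − 10 − 8φ. Setting this to zero and multiplying by φ: 8φ² + 10φ − 18 = 0.
φ = (−10 + √(10² + 4·8·18)) / (2·8) = (−10 + √676) / 16 = (−10 + 26)/16 = 1.
ℓ''(φ) = −18/φ² − 8 < 0, confirming a maximum.

φ̂_MAP = 1.000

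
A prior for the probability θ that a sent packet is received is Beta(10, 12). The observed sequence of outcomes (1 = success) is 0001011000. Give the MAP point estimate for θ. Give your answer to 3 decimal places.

Prior: Beta(10, 12).
Data: 3 successes in 10 trials (from the sequence). The binomial likelihood contributes θ^3(1−θ)^7, so the posterior is Beta(10+3, 12+7) = Beta(13, 19).
For Beta(a, b) with a, b > 1 the mode is (a−1)/(a+b−2) = 12/30 ≈ 0.400.

θ̂_MAP = 0.400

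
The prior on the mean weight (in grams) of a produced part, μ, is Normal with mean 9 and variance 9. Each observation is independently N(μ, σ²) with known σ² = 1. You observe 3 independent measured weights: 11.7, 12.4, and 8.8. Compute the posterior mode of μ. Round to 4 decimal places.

n = 3; x̄ = (11.7 + 12.4 + 8.8)/3 = 32.9/3 = 329/30 ≈ 10.9667.
For a Normal prior and Normal likelihood with known variance, the posterior is Normal; its mode equals its mean, the precision-weighted average.
Prior precision 1/σ₀² = 1/9; data precision n/σ² = 3/1 = 3.
μ̂ = ((1/9)·9 + 3·(329/30)) / (1/9 + 3) = 33.9/(28/9) = 3051/280 ≈ 10.8964.

μ̂_MAP = 10.8964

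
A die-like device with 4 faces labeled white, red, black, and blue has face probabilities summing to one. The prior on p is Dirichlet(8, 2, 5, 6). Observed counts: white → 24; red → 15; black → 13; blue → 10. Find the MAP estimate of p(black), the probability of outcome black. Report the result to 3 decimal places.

MAP estimate of p(black) = 0.215

The posterior is Dirichlet(αᵢ + nᵢ) = Dirichlet(32, 17, 18, 16).
For a Dirichlet(a₁,…,a_K) with all aᵢ > 1, the mode has j-th component (aⱼ − 1)/(Σaᵢ − K).
Here Σaᵢ = 83 and K = 4, so p(black) = (18 − 1)/(83 − 4) = 17/79 ≈ 0.215.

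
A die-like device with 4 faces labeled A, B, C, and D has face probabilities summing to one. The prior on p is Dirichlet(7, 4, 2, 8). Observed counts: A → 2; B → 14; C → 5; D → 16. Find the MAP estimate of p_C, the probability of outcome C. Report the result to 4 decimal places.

MAP estimate of p_C = 0.1111

The posterior is Dirichlet(αᵢ + nᵢ) = Dirichlet(9, 18, 7, 24).
For a Dirichlet(a₁,…,a_K) with all aᵢ > 1, the mode has j-th component (aⱼ − 1)/(Σaᵢ − K).
Here Σaᵢ = 58 and K = 4, so p_C = (7 − 1)/(58 − 4) = 6/54 ≈ 0.1111.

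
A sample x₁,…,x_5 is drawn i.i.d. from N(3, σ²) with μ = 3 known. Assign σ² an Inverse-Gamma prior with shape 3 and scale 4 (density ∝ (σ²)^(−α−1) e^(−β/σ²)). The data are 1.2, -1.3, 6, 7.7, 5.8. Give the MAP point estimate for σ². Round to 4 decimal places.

Sum of squared deviations about the known mean: SS = (1.2−3)² + (-1.3−3)² + (6−3)² + (7.7−3)² + (5.8−3)² = 60.66.
The Normal likelihood contributes (σ²)^(−n/2) exp(−SS/(2σ²)), so the posterior is Inverse-Gamma(α + n/2, β + SS/2) = Inverse-Gamma(5.5, 34.33).
The mode of Inverse-Gamma(a, b) is b/(a+1) = 34.33/6.5 ≈ 5.2815.

σ̂²_MAP = 5.2815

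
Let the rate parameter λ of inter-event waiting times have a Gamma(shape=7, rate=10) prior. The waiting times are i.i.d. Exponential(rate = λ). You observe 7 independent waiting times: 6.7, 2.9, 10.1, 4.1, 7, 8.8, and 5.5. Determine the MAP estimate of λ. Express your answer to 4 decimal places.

λ̂_MAP = 0.2359

The Exponential(rate=λ) likelihood is ∝ λ^n e^(−λΣtᵢ). Here n = 7 and Σtᵢ = 6.7 + 2.9 + 10.1 + 4.1 + 7 + 8.8 + 5.5 = 45.1.
Posterior ∝ λ^6e^(−10λ) · λ^7e^(−45.1λ) = λ^13e^(−55.1λ), i.e. Gamma(14, 55.1).
Mode = (a−1)/b = 13/55.1 ≈ 0.2359.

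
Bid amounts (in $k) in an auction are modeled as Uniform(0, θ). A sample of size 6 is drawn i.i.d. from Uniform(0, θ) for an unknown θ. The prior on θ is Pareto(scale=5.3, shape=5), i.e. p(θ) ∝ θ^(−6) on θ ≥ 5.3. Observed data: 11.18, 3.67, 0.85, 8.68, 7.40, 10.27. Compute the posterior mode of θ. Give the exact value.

θ̂_MAP = 11.18

The Uniform(0, θ) likelihood is θ^(−n) for θ ≥ max(xᵢ), zero otherwise. Here max(xᵢ) = 11.18.
Posterior ∝ θ^(−6) · θ^(−6) = θ^(−12) on θ ≥ max(5.3, 11.18) = 11.18.
This density is strictly decreasing in θ, so the posterior mode lies at the lower boundary of the support.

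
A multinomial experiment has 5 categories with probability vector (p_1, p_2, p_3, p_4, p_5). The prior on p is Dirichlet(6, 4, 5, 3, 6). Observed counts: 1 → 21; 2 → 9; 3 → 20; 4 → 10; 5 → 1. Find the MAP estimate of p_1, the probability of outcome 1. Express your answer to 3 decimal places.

MAP estimate: 0.325

The posterior is Dirichlet(αᵢ + nᵢ) = Dirichlet(27, 13, 25, 13, 7).
For a Dirichlet(a₁,…,a_K) with all aᵢ > 1, the mode has j-th component (aⱼ − 1)/(Σaᵢ − K).
Here Σaᵢ = 85 and K = 5, so p_1 = (27 − 1)/(85 − 5) = 26/80 ≈ 0.325.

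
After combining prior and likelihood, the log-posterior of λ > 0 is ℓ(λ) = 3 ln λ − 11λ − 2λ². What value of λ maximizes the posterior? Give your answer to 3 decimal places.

ℓ'(λ) = 3/λ − 11 − 4λ. Setting this to zero and multiplying by λ: 4λ² + 11λ − 3 = 0.
λ = (−11 + √(11² + 4·4·3)) / (2·4) = (−11 + √169) / 8 = (−11 + 13)/8 = 1/4.
ℓ''(λ) = −3/λ² − 4 < 0, confirming a maximum.

λ̂_MAP = 0.250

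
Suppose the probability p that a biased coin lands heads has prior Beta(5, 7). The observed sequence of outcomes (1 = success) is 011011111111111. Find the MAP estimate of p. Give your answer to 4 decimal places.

p̂_MAP = 0.6800

Prior: Beta(5, 7).
Data: 13 successes in 15 trials (from the sequence). The binomial likelihood contributes p^13(1−p)^2, so the posterior is Beta(5+13, 7+2) = Beta(18, 9).
For Beta(a, b) with a, b > 1 the mode is (a−1)/(a+b−2) = 17/25 ≈ 0.6800.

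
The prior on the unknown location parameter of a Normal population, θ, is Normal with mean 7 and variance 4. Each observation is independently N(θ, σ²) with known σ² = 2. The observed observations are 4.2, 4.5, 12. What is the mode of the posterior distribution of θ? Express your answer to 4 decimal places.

n = 3; x̄ = (4.2 + 4.5 + 12)/3 = 20.7/3 = 6.9.
For a Normal prior and Normal likelihood with known variance, the posterior is Normal; its mode equals its mean, the precision-weighted average.
Prior precision 1/σ₀² = 1/4 = 0.25; data precision n/σ² = 3/2 = 1.5.
θ̂ = (0.25·7 + 1.5·6.9) / (0.25 + 1.5) = 12.1/1.75 = 242/35 ≈ 6.9143.

θ̂_MAP = 6.9143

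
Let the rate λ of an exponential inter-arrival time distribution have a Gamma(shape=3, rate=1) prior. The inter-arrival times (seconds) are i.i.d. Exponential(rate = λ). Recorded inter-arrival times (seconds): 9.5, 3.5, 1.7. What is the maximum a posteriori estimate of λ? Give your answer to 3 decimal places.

λ̂_MAP = 0.318

The Exponential(rate=λ) likelihood is ∝ λ^n e^(−λΣtᵢ). Here n = 3 and Σtᵢ = 9.5 + 3.5 + 1.7 = 14.7.
Posterior ∝ λ^2e^(−1λ) · λ^3e^(−14.7λ) = λ^5e^(−15.7λ), i.e. Gamma(6, 15.7).
Mode = (a−1)/b = 5/15.7 ≈ 0.318.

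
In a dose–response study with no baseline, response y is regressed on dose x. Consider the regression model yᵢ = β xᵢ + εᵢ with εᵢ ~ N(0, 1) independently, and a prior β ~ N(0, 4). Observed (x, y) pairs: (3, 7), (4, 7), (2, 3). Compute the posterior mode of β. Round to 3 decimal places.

β̂_MAP = 1.880

log p(β | y) = −Σ(yᵢ − βxᵢ)²/(2·1) − β²/(2·4) + const.
Setting the derivative to zero: Σxᵢ(yᵢ − βxᵢ)/1 − β/4 = 0, so β = Σxᵢyᵢ / (Σxᵢ² + σ²/τ²).
Σxᵢyᵢ = 3·7 + 4·7 + 2·3 = 55; Σxᵢ² = 29; σ²/τ² = 0.25.
β̂_MAP = 55 / (29 + 0.25) = 55/29.25 ≈ 1.880.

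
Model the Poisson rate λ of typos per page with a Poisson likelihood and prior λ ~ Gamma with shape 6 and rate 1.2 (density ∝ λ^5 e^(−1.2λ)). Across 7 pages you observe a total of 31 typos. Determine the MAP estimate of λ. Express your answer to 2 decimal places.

λ̂_MAP = 4.39

Σxᵢ = 31, n = 7.
Posterior ∝ λ^5e^(−1.2λ) · λ^31e^(−7λ) = λ^36e^(−8.2λ), i.e. Gamma(shape=37, rate=8.2).
The mode of a Gamma(a, b) with a ≥ 1 (shape–rate) is (a−1)/b = 36/8.2 ≈ 4.39.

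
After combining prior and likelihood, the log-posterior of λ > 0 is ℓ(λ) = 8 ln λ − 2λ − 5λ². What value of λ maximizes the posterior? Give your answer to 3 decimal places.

λ̂_MAP = 0.800

ℓ'(λ) = 8/λ − 2 − 10λ. Setting this to zero and multiplying by λ: 10λ² + 2λ − 8 = 0.
λ = (−2 + √(2² + 4·10·8)) / (2·10) = (−2 + √324) / 20 = (−2 + 18)/20 = 4/5.
ℓ''(λ) = −8/λ² − 10 < 0, confirming a maximum.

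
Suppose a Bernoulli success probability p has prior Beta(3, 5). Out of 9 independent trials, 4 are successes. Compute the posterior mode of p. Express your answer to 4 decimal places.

p̂_MAP = 0.4000

Prior: Beta(3, 5).
Data: 4 successes in 9 trials. The binomial likelihood contributes p^4(1−p)^5, so the posterior is Beta(3+4, 5+5) = Beta(7, 10).
For Beta(a, b) with a, b > 1 the mode is (a−1)/(a+b−2) = 6/15 ≈ 0.4000.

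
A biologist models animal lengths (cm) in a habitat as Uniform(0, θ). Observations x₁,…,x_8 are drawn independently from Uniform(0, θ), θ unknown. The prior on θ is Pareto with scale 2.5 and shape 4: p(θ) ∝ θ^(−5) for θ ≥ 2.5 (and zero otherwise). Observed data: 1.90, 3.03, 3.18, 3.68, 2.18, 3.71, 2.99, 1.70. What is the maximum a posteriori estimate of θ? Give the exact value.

The Uniform(0, θ) likelihood is θ^(−n) for θ ≥ max(xᵢ), zero otherwise. Here max(xᵢ) = 3.71.
Posterior ∝ θ^(−5) · θ^(−8) = θ^(−13) on θ ≥ max(2.5, 3.71) = 3.71.
This density is strictly decreasing in θ, so the posterior mode lies at the lower boundary of the support.

θ̂_MAP = 3.71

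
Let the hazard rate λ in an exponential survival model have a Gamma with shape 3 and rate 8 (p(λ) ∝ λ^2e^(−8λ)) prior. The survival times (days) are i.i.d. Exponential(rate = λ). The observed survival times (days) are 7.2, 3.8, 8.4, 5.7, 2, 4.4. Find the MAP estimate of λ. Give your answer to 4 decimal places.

The Exponential(rate=λ) likelihood is ∝ λ^n e^(−λΣtᵢ). Here n = 6 and Σtᵢ = 7.2 + 3.8 + 8.4 + 5.7 + 2 + 4.4 = 31.5.
Posterior ∝ λ^2e^(−8λ) · λ^6e^(−31.5λ) = λ^8e^(−39.5λ), i.e. Gamma(9, 39.5).
Mode = (a−1)/b = 8/39.5 ≈ 0.2025.

λ̂_MAP = 0.2025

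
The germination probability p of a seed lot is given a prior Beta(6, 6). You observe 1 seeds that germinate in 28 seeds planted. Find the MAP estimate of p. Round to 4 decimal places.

Prior: Beta(6, 6).
Data: 1 success in 28 trials. The binomial likelihood contributes p(1−p)^27, so the posterior is Beta(6+1, 6+27) = Beta(7, 33).
For Beta(a, b) with a, b > 1 the mode is (a−1)/(a+b−2) = 6/38 ≈ 0.1579.

p̂_MAP = 0.1579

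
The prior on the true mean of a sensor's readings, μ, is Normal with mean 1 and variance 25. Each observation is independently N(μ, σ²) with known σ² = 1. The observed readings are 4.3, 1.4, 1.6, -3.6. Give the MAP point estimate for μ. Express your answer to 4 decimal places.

μ̂_MAP = 0.9257

n = 4; x̄ = (4.3 + 1.4 + 1.6 + (-3.6))/4 = 3.7/4 = 0.925.
For a Normal prior and Normal likelihood with known variance, the posterior is Normal; its mode equals its mean, the precision-weighted average.
Prior precision 1/σ₀² = 1/25 = 0.04; data precision n/σ² = 4/1 = 4.
μ̂ = (0.04·1 + 4·0.925) / (0.04 + 4) = 3.74/4.04 = 187/202 ≈ 0.9257.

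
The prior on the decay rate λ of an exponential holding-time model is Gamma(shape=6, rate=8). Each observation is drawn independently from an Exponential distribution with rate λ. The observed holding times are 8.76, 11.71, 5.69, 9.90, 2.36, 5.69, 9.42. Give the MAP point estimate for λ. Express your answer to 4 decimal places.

λ̂_MAP = 0.1950

The Exponential(rate=λ) likelihood is ∝ λ^n e^(−λΣtᵢ). Here n = 7 and Σtᵢ = 8.76 + 11.71 + 5.69 + 9.90 + 2.36 + 5.69 + 9.42 = 53.53.
Posterior ∝ λ^5e^(−8λ) · λ^7e^(−53.53λ) = λ^12e^(−61.53λ), i.e. Gamma(13, 61.53).
Mode = (a−1)/b = 12/61.53 ≈ 0.1950.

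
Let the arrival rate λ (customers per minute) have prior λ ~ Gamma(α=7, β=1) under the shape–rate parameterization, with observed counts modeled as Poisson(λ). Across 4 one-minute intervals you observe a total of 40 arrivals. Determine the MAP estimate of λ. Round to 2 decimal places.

Σxᵢ = 40, n = 4.
Posterior ∝ λ^6e^(−1λ) · λ^40e^(−4λ) = λ^46e^(−5λ), i.e. Gamma(shape=47, rate=5).
The mode of a Gamma(a, b) with a ≥ 1 (shape–rate) is (a−1)/b = 46/5 ≈ 9.20.

λ̂_MAP = 9.20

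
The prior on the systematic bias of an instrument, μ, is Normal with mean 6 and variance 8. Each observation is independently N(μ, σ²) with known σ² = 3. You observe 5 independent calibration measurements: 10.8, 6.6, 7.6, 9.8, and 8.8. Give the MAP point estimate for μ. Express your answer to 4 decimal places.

μ̂_MAP = 8.5302

n = 5; x̄ = (10.8 + 6.6 + 7.6 + 9.8 + 8.8)/5 = 43.6/5 = 8.72.
For a Normal prior and Normal likelihood with known variance, the posterior is Normal; its mode equals its mean, the precision-weighted average.
Prior precision 1/σ₀² = 1/8 = 0.125; data precision n/σ² = 5/3.
μ̂ = (0.125·6 + (5/3)·8.72) / (0.125 + 5/3) = (917/60)/(43/24) = 1834/215 ≈ 8.5302.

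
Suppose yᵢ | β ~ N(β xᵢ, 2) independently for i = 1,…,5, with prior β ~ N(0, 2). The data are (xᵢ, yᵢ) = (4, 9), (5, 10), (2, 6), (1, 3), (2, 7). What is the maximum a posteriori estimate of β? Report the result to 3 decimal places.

log p(β | y) = −Σ(yᵢ − βxᵢ)²/(2·2) − β²/(2·2) + const.
Setting the derivative to zero: Σxᵢ(yᵢ − βxᵢ)/2 − β/2 = 0, so β = Σxᵢyᵢ / (Σxᵢ² + σ²/τ²).
Σxᵢyᵢ = 4·9 + 5·10 + 2·6 + 1·3 + 2·7 = 115; Σxᵢ² = 50; σ²/τ² = 1.
β̂_MAP = 115 / (50 + 1) = 115/51 ≈ 2.255.

β̂_MAP = 2.255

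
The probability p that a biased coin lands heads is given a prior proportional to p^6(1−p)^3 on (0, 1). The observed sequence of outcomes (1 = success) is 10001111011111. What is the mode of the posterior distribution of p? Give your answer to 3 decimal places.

The prior density ∝ p^6(1−p)^3 is the kernel of Beta(7, 4).
Data: 10 successes in 14 trials (from the sequence). The binomial likelihood contributes p^10(1−p)^4, so the posterior is Beta(7+10, 4+4) = Beta(17, 8).
For Beta(a, b) with a, b > 1 the mode is (a−1)/(a+b−2) = 16/23 ≈ 0.696.

p̂_MAP = 0.696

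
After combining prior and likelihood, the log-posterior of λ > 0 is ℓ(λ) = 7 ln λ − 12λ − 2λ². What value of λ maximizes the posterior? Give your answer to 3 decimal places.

λ̂_MAP = 0.500

ℓ'(λ) = 7/λ − 12 − 4λ. Setting this to zero and multiplying by λ: 4λ² + 12λ − 7 = 0.
λ = (−12 + √(12² + 4·4·7)) / (2·4) = (−12 + √256) / 8 = (−12 + 16)/8 = 1/2.
ℓ''(λ) = −7/λ² − 4 < 0, confirming a maximum.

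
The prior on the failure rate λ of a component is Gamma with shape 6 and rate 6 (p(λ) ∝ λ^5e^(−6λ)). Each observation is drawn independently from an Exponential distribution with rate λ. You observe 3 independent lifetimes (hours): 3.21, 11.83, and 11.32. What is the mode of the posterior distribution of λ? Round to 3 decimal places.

λ̂_MAP = 0.247

The Exponential(rate=λ) likelihood is ∝ λ^n e^(−λΣtᵢ). Here n = 3 and Σtᵢ = 3.21 + 11.83 + 11.32 = 26.36.
Posterior ∝ λ^5e^(−6λ) · λ^3e^(−26.36λ) = λ^8e^(−32.36λ), i.e. Gamma(9, 32.36).
Mode = (a−1)/b = 8/32.36 ≈ 0.247.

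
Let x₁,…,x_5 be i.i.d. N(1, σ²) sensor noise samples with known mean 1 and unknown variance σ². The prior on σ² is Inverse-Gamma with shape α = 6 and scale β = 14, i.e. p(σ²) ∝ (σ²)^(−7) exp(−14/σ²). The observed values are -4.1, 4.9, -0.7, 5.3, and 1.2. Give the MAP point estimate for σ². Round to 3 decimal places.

Sum of squared deviations about the known mean: SS = (-4.1−1)² + (4.9−1)² + (-0.7−1)² + (5.3−1)² + (1.2−1)² = 62.64.
The Normal likelihood contributes (σ²)^(−n/2) exp(−SS/(2σ²)), so the posterior is Inverse-Gamma(α + n/2, β + SS/2) = Inverse-Gamma(8.5, 45.32).
The mode of Inverse-Gamma(a, b) is b/(a+1) = 45.32/9.5 ≈ 4.771.

σ̂²_MAP = 4.771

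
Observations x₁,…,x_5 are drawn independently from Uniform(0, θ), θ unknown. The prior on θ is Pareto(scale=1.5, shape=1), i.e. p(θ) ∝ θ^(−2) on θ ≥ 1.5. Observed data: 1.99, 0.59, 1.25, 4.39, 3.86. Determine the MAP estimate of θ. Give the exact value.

The Uniform(0, θ) likelihood is θ^(−n) for θ ≥ max(xᵢ), zero otherwise. Here max(xᵢ) = 4.39.
Posterior ∝ θ^(−2) · θ^(−5) = θ^(−7) on θ ≥ max(1.5, 4.39) = 4.39.
This density is strictly decreasing in θ, so the posterior mode lies at the lower boundary of the support.

θ̂_MAP = 4.39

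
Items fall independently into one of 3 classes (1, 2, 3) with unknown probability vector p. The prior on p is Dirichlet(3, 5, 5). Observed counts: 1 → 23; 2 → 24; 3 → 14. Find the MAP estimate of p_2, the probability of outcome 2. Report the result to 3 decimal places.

MAP estimate: 0.394

The posterior is Dirichlet(αᵢ + nᵢ) = Dirichlet(26, 29, 19).
For a Dirichlet(a₁,…,a_K) with all aᵢ > 1, the mode has j-th component (aⱼ − 1)/(Σaᵢ − K).
Here Σaᵢ = 74 and K = 3, so p_2 = (29 − 1)/(74 − 3) = 28/71 ≈ 0.394.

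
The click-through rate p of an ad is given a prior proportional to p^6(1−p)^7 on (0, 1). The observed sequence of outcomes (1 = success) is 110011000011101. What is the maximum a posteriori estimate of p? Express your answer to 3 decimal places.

p̂_MAP = 0.500

The prior density ∝ p^6(1−p)^7 is the kernel of Beta(7, 8).
Data: 8 successes in 15 trials (from the sequence). The binomial likelihood contributes p^8(1−p)^7, so the posterior is Beta(7+8, 8+7) = Beta(15, 15).
For Beta(a, b) with a, b > 1 the mode is (a−1)/(a+b−2) = 14/28 ≈ 0.500.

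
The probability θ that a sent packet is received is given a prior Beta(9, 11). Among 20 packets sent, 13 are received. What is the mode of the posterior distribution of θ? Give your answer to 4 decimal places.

Prior: Beta(9, 11).
Data: 13 successes in 20 trials. The binomial likelihood contributes θ^13(1−θ)^7, so the posterior is Beta(9+13, 11+7) = Beta(22, 18).
For Beta(a, b) with a, b > 1 the mode is (a−1)/(a+b−2) = 21/38 ≈ 0.5526.

θ̂_MAP = 0.5526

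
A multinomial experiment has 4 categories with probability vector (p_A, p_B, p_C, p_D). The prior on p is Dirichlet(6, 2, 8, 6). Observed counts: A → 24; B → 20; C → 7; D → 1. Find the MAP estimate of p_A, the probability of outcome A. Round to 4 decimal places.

The posterior is Dirichlet(αᵢ + nᵢ) = Dirichlet(30, 22, 15, 7).
For a Dirichlet(a₁,…,a_K) with all aᵢ > 1, the mode has j-th component (aⱼ − 1)/(Σaᵢ − K).
Here Σaᵢ = 74 and K = 4, so p_A = (30 − 1)/(74 − 4) = 29/70 ≈ 0.4143.

MAP estimate of p_A = 0.4143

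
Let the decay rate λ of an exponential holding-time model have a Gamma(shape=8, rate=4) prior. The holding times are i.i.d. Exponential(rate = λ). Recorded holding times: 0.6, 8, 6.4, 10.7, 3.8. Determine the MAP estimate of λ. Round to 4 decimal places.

λ̂_MAP = 0.3582

The Exponential(rate=λ) likelihood is ∝ λ^n e^(−λΣtᵢ). Here n = 5 and Σtᵢ = 0.6 + 8 + 6.4 + 10.7 + 3.8 = 29.5.
Posterior ∝ λ^7e^(−4λ) · λ^5e^(−29.5λ) = λ^12e^(−33.5λ), i.e. Gamma(13, 33.5).
Mode = (a−1)/b = 12/33.5 ≈ 0.3582.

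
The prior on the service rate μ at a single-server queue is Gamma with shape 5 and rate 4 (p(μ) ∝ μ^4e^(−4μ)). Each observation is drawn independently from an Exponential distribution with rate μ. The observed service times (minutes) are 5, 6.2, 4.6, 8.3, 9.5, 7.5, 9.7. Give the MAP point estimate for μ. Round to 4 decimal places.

μ̂_MAP = 0.2007

The Exponential(rate=μ) likelihood is ∝ μ^n e^(−μΣtᵢ). Here n = 7 and Σtᵢ = 5 + 6.2 + 4.6 + 8.3 + 9.5 + 7.5 + 9.7 = 50.8.
Posterior ∝ μ^4e^(−4μ) · μ^7e^(−50.8μ) = μ^11e^(−54.8μ), i.e. Gamma(12, 54.8).
Mode = (a−1)/b = 11/54.8 ≈ 0.2007.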